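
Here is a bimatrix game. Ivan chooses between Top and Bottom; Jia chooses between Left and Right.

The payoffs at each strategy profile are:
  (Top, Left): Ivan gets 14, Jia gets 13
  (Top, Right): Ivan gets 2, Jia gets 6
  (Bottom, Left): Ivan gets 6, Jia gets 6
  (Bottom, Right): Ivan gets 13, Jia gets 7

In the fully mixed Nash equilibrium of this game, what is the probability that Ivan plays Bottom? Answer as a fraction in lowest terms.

Let r be the probability that Ivan plays Top. In a completely mixed equilibrium, Jia must be indifferent between Left and Right.
Jia's expected payoff from Left is 13r + 6(1−r); from Right it is 6r + 7(1−r).
Setting these equal: 7r + 6 = −r + 7, so r = 1/8.
Therefore Ivan plays Bottom with probability 1 − 1/8 = 7/8.

7/8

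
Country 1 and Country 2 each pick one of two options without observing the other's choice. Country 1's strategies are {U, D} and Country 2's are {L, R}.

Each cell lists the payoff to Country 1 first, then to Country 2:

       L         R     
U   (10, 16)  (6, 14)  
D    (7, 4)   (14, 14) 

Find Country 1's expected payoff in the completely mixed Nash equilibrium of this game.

98/11

First find y, the probability Country 2 plays L, from Country 1's indifference between U and D: 10y + 6(1−y) = 7y + 14(1−y), giving y = 8/11.
Since Country 1 is indifferent in equilibrium, Country 1's expected payoff equals the payoff from either row against (8/11, 3/11). Using U: 10(8/11) + 6(3/11) = 98/11.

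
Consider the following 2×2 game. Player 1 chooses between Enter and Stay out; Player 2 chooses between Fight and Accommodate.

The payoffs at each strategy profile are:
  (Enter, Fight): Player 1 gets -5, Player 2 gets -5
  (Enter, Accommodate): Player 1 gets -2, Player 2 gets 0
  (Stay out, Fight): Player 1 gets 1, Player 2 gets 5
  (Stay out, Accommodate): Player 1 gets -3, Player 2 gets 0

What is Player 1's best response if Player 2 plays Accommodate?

Against Accommodate, Player 1 earns -2 from Enter and -3 from Stay out.
So Enter is the best response.

Enter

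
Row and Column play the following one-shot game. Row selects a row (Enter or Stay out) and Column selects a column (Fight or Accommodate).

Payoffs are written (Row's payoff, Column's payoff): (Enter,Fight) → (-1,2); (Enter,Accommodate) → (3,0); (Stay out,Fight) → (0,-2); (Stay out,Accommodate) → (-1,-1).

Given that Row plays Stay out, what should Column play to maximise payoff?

Accommodate

Against Stay out, Column earns -2 from Fight and -1 from Accommodate.
So Accommodate is the best response.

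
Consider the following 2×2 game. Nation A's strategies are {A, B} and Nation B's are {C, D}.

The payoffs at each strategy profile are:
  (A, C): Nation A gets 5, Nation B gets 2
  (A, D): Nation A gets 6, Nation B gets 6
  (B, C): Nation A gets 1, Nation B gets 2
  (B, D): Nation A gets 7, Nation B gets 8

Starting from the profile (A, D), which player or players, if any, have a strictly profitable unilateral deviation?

Nation A at (A, D) earns 6; deviating to B yields 7 — a strict improvement.
Nation B earns 6; deviating to C yields 2 — not better.
Only Nation A has a strictly profitable deviation.

Nation A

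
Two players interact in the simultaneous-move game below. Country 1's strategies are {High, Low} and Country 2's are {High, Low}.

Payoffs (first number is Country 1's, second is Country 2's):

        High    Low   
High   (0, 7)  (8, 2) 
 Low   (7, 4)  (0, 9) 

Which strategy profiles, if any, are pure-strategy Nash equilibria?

none

(High, High): Country 1 prefers Low (7 > 0) — not an equilibrium.
(High, Low): Country 2 prefers High (7 > 2) — not an equilibrium.
(Low, High): Country 2 prefers Low (9 > 4) — not an equilibrium.
(Low, Low): Country 1 prefers High (8 > 0) — not an equilibrium.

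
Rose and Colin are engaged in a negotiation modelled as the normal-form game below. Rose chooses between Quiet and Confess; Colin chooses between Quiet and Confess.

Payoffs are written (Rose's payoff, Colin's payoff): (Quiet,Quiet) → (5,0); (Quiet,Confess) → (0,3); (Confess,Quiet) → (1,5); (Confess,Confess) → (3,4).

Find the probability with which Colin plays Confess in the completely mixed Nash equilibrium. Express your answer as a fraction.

Let q be the probability that Colin plays Quiet. In a completely mixed equilibrium, Rose must be indifferent between Quiet and Confess.
Rose's expected payoff from Quiet is 5q; from Confess it is q + 3(1−q).
Setting these equal: 5q = −2q + 3, so q = 3/7.
Therefore Colin plays Confess with probability 1 − 3/7 = 4/7.

4/7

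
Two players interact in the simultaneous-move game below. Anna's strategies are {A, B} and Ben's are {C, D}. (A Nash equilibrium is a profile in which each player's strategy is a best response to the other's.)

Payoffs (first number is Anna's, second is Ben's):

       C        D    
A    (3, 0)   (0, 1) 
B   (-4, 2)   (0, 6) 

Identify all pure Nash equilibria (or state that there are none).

(A, C): Ben prefers D (1 > 0) — not an equilibrium.
(A, D): Anna gets 0 ≥ 0 from B, and Ben gets 1 ≥ 0 from C — Nash equilibrium.
(B, C): Anna prefers A (3 > -4); Ben prefers D (6 > 2) — not an equilibrium.
(B, D): Anna gets 0 ≥ 0 from A, and Ben gets 6 ≥ 2 from C — Nash equilibrium.

(A, D) and (B, D)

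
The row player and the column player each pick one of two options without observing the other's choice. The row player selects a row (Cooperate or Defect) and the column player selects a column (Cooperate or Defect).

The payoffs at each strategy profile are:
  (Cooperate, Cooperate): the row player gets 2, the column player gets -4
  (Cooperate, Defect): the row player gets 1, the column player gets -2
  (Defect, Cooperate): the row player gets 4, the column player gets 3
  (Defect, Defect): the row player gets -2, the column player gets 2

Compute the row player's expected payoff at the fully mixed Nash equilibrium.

8/5

First find q, the probability the column player plays Cooperate, from the row player's indifference between Cooperate and Defect: 2q + (1−q) = 4q − 2(1−q), giving q = 3/5.
Since the row player is indifferent in equilibrium, the row player's expected payoff equals the payoff from either row against (3/5, 2/5). Using Cooperate: 2(3/5) + (2/5) = 8/5.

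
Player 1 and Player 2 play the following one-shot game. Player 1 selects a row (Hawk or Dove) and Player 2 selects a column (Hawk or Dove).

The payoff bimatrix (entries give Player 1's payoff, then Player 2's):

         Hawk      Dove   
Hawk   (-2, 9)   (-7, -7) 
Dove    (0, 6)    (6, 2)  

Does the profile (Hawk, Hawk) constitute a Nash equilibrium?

At (Hawk, Hawk), Player 1 earns -2; switching to Dove would give 0, so Player 1 would deviate.
Player 2 earns 9; switching to Dove would give -7, so Player 2 has no profitable deviation.
Since at least one player can profitably deviate, this is not a Nash equilibrium.

No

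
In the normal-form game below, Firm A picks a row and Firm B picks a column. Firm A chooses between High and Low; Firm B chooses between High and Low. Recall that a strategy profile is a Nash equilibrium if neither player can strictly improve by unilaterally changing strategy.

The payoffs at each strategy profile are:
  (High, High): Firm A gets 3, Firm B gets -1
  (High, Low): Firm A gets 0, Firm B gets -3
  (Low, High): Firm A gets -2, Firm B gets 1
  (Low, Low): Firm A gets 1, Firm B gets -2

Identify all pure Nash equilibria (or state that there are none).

(High, High)

(High, High): Firm A gets 3 ≥ -2 from Low, and Firm B gets -1 ≥ -3 from Low — Nash equilibrium.
(High, Low): Firm A prefers Low (1 > 0); Firm B prefers High (-1 > -3) — not an equilibrium.
(Low, High): Firm A prefers High (3 > -2) — not an equilibrium.
(Low, Low): Firm B prefers High (1 > -2) — not an equilibrium.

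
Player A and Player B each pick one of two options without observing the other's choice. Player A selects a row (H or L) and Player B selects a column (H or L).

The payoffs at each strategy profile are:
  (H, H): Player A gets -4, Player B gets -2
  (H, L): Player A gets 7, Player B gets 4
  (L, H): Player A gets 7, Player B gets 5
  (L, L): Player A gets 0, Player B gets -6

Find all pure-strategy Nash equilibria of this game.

(H, H): Player A prefers L (7 > -4); Player B prefers L (4 > -2) — not an equilibrium.
(H, L): Player A gets 7 ≥ 0 from L, and Player B gets 4 ≥ -2 from H — Nash equilibrium.
(L, H): Player A gets 7 ≥ -4 from H, and Player B gets 5 ≥ -6 from L — Nash equilibrium.
(L, L): Player A prefers H (7 > 0); Player B prefers H (5 > -6) — not an equilibrium.

(H, L) and (L, H)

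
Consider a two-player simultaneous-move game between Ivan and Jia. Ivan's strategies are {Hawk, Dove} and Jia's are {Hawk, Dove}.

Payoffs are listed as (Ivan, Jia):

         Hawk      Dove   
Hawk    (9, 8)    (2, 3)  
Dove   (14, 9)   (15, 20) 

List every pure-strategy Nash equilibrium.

(Dove, Dove)

(Hawk, Hawk): Ivan prefers Dove (14 > 9) — not an equilibrium.
(Hawk, Dove): Ivan prefers Dove (15 > 2); Jia prefers Hawk (8 > 3) — not an equilibrium.
(Dove, Hawk): Jia prefers Dove (20 > 9) — not an equilibrium.
(Dove, Dove): Ivan gets 15 ≥ 2 from Hawk, and Jia gets 20 ≥ 9 from Hawk — Nash equilibrium.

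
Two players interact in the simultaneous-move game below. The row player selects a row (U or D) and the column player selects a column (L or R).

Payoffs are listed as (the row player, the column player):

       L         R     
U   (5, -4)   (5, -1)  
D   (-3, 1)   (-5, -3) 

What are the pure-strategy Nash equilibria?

(U, R)

(U, L): the column player prefers R (-1 > -4) — not an equilibrium.
(U, R): the row player gets 5 ≥ -5 from D, and the column player gets -1 ≥ -4 from L — Nash equilibrium.
(D, L): the row player prefers U (5 > -3) — not an equilibrium.
(D, R): the row player prefers U (5 > -5); the column player prefers L (1 > -3) — not an equilibrium.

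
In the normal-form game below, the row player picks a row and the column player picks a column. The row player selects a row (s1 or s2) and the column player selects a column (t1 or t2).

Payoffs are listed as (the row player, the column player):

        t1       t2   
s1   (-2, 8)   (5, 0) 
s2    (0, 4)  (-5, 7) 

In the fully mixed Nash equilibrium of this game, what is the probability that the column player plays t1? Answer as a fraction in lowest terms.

5/6

Let c be the probability that the column player plays t1. In a completely mixed equilibrium, the row player must be indifferent between s1 and s2.
The row player's expected payoff from s1 is −2c + 5(1−c); from s2 it is −5(1−c).
Setting these equal: −7c + 5 = 5c − 5, so c = 5/6.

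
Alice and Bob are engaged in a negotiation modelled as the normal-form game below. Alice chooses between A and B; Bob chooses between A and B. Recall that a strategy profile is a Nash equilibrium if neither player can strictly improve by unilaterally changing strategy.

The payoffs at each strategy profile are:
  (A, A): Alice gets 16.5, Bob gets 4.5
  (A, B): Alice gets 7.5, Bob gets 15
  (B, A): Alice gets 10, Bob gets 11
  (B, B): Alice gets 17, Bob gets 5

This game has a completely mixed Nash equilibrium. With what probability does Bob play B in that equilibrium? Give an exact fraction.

13/32

Let c be the probability that Bob plays A. In a completely mixed equilibrium, Alice must be indifferent between A and B.
Alice's expected payoff from A is 16.5c + 7.5(1−c); from B it is 10c + 17(1−c).
Setting these equal: 9c + 7.5 = −7c + 17, so c = 19/32.
Therefore Bob plays B with probability 1 − 19/32 = 13/32.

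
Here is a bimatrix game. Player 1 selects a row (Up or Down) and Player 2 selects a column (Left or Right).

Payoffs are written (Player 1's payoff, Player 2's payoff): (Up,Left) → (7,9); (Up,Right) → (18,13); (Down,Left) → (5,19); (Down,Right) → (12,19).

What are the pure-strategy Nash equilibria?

(Up, Right)

(Up, Left): Player 2 prefers Right (13 > 9) — not an equilibrium.
(Up, Right): Player 1 gets 18 ≥ 12 from Down, and Player 2 gets 13 ≥ 9 from Left — Nash equilibrium.
(Down, Left): Player 1 prefers Up (7 > 5) — not an equilibrium.
(Down, Right): Player 1 prefers Up (18 > 12) — not an equilibrium.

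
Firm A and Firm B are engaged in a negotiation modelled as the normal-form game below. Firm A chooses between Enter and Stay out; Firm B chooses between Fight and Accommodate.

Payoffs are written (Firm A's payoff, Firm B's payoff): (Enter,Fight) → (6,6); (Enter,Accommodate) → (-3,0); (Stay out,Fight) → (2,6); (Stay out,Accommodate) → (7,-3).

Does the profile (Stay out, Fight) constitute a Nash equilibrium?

No

At (Stay out, Fight), Firm A earns 2; switching to Enter would give 6, so Firm A would deviate.
Firm B earns 6; switching to Accommodate would give -3, so Firm B has no profitable deviation.
Since at least one player can profitably deviate, this is not a Nash equilibrium.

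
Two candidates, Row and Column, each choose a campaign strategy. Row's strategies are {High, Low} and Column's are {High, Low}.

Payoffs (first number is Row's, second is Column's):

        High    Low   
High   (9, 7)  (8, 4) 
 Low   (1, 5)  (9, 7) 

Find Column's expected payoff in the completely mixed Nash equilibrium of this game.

First find p, the probability Row plays High, from Column's indifference between High and Low: 7p + 5(1−p) = 4p + 7(1−p), giving p = 2/5.
Since Column is indifferent in equilibrium, Column's expected payoff equals the payoff from either column against (2/5, 3/5). Using High: 7(2/5) + 5(3/5) = 29/5.

29/5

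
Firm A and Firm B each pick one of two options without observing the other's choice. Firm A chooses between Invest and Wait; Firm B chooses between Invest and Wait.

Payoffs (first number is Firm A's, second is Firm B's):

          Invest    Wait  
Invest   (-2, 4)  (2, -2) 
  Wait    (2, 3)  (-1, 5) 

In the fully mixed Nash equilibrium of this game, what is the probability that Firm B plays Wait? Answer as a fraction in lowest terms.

4/7

Let c be the probability that Firm B plays Invest. In a completely mixed equilibrium, Firm A must be indifferent between Invest and Wait.
Firm A's expected payoff from Invest is −2c + 2(1−c); from Wait it is 2c − (1−c).
Setting these equal: −4c + 2 = 3c − 1, so c = 3/7.
Therefore Firm B plays Wait with probability 1 − 3/7 = 4/7.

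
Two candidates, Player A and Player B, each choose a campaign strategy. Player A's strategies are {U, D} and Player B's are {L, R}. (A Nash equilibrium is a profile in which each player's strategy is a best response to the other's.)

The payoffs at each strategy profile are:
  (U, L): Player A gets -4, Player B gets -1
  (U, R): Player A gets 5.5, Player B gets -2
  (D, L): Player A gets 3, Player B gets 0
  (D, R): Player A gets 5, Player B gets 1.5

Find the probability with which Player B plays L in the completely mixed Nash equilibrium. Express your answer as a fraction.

1/15

Let y be the probability that Player B plays L. In a completely mixed equilibrium, Player A must be indifferent between U and D.
Player A's expected payoff from U is −4y + 5.5(1−y); from D it is 3y + 5(1−y).
Setting these equal: −9.5y + 5.5 = −2y + 5, so y = 1/15.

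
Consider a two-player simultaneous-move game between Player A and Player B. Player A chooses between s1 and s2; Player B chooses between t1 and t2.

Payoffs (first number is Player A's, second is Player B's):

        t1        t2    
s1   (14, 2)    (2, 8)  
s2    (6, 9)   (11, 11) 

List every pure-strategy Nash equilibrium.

(s2, t2)

(s1, t1): Player B prefers t2 (8 > 2) — not an equilibrium.
(s1, t2): Player A prefers s2 (11 > 2) — not an equilibrium.
(s2, t1): Player A prefers s1 (14 > 6); Player B prefers t2 (11 > 9) — not an equilibrium.
(s2, t2): Player A gets 11 ≥ 2 from s1, and Player B gets 11 ≥ 9 from t1 — Nash equilibrium.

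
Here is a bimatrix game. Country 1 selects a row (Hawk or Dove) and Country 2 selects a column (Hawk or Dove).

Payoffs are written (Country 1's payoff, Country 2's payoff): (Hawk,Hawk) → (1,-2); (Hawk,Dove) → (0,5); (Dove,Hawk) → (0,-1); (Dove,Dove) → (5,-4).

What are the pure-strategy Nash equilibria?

(Hawk, Hawk): Country 2 prefers Dove (5 > -2) — not an equilibrium.
(Hawk, Dove): Country 1 prefers Dove (5 > 0) — not an equilibrium.
(Dove, Hawk): Country 1 prefers Hawk (1 > 0) — not an equilibrium.
(Dove, Dove): Country 2 prefers Hawk (-1 > -4) — not an equilibrium.

none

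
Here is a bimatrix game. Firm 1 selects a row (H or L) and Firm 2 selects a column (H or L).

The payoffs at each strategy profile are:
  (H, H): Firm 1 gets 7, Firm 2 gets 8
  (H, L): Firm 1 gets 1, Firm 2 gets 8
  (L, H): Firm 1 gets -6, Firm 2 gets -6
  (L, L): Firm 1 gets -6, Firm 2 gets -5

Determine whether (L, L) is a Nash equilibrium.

No

At (L, L), Firm 1 earns -6; switching to H would give 1, so Firm 1 would deviate.
Firm 2 earns -5; switching to H would give -6, so Firm 2 has no profitable deviation.
Since at least one player can profitably deviate, this is not a Nash equilibrium.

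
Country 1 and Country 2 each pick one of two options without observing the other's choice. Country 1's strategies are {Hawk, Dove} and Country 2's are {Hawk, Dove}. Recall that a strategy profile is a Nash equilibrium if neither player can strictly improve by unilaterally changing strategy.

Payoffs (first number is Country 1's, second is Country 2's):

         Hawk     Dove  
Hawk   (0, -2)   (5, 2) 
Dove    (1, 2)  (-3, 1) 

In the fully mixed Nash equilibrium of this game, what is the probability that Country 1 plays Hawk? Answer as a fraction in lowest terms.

1/5

Let x be the probability that Country 1 plays Hawk. In a completely mixed equilibrium, Country 2 must be indifferent between Hawk and Dove.
Country 2's expected payoff from Hawk is −2x + 2(1−x); from Dove it is 2x + (1−x).
Setting these equal: −4x + 2 = x + 1, so x = 1/5.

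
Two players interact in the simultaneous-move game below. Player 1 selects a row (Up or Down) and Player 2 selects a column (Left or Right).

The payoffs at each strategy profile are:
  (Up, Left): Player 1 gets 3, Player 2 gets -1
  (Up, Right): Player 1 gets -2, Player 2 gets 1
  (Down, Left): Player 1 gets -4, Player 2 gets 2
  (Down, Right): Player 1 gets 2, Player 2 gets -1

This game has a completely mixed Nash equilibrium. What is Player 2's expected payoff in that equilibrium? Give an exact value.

1/5

First find x, the probability Player 1 plays Up, from Player 2's indifference between Left and Right: −x + 2(1−x) = x − (1−x), giving x = 3/5.
Since Player 2 is indifferent in equilibrium, Player 2's expected payoff equals the payoff from either column against (3/5, 2/5). Using Left: −(3/5) + 2(2/5) = 1/5.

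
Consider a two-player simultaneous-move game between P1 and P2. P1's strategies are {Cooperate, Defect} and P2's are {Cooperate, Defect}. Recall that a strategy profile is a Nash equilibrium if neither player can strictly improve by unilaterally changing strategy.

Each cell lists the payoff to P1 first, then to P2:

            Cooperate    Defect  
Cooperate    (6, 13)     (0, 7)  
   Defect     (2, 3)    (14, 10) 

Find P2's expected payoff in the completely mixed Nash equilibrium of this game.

109/13

First find p, the probability P1 plays Cooperate, from P2's indifference between Cooperate and Defect: 13p + 3(1−p) = 7p + 10(1−p), giving p = 7/13.
Since P2 is indifferent in equilibrium, P2's expected payoff equals the payoff from either column against (7/13, 6/13). Using Cooperate: 13(7/13) + 3(6/13) = 109/13.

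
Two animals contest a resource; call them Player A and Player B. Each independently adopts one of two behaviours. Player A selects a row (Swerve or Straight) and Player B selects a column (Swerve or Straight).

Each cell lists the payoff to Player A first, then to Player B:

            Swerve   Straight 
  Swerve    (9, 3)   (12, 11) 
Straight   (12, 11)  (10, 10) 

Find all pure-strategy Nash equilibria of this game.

(Swerve, Swerve): Player A prefers Straight (12 > 9); Player B prefers Straight (11 > 3) — not an equilibrium.
(Swerve, Straight): Player A gets 12 ≥ 10 from Straight, and Player B gets 11 ≥ 3 from Swerve — Nash equilibrium.
(Straight, Swerve): Player A gets 12 ≥ 9 from Swerve, and Player B gets 11 ≥ 10 from Straight — Nash equilibrium.
(Straight, Straight): Player A prefers Swerve (12 > 10); Player B prefers Swerve (11 > 10) — not an equilibrium.

(Swerve, Straight) and (Straight, Swerve)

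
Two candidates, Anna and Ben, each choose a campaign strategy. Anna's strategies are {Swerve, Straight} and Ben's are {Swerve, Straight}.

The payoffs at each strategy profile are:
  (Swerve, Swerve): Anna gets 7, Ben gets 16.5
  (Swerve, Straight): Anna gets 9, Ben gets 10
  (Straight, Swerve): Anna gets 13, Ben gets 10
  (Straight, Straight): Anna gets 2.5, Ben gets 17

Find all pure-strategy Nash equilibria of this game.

(Swerve, Swerve): Anna prefers Straight (13 > 7) — not an equilibrium.
(Swerve, Straight): Ben prefers Swerve (16.5 > 10) — not an equilibrium.
(Straight, Swerve): Ben prefers Straight (17 > 10) — not an equilibrium.
(Straight, Straight): Anna prefers Swerve (9 > 2.5) — not an equilibrium.

none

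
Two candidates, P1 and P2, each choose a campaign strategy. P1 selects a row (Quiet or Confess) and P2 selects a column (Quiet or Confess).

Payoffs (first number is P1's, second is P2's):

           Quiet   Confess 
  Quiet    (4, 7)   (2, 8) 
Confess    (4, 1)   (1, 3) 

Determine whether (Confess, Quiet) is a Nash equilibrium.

No

At (Confess, Quiet), P1 earns 4; switching to Quiet would give 4, so P1 has no profitable deviation.
P2 earns 1; switching to Confess would give 3, so P2 would deviate.
Since at least one player can profitably deviate, this is not a Nash equilibrium.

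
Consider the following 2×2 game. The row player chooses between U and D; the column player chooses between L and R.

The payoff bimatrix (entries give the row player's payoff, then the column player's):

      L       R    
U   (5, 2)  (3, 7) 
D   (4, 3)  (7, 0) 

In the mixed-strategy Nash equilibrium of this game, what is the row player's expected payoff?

First find y, the probability the column player plays L, from the row player's indifference between U and D: 5y + 3(1−y) = 4y + 7(1−y), giving y = 4/5.
Since the row player is indifferent in equilibrium, the row player's expected payoff equals the payoff from either row against (4/5, 1/5). Using U: 5(4/5) + 3(1/5) = 23/5.

23/5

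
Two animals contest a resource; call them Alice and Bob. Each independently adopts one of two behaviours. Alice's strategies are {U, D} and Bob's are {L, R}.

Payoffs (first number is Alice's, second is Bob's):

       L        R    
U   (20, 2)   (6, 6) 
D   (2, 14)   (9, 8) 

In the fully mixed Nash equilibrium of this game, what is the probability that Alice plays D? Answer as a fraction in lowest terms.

2/5

Let x be the probability that Alice plays U. In a completely mixed equilibrium, Bob must be indifferent between L and R.
Bob's expected payoff from L is 2x + 14(1−x); from R it is 6x + 8(1−x).
Setting these equal: −12x + 14 = −2x + 8, so x = 3/5.
Therefore Alice plays D with probability 1 − 3/5 = 2/5.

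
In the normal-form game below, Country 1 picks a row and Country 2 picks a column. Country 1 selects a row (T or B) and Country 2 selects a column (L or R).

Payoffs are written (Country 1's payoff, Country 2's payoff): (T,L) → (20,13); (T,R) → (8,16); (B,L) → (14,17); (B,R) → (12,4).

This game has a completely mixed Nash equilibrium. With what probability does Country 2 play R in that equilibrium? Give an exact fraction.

3/5

Let y be the probability that Country 2 plays L. In a completely mixed equilibrium, Country 1 must be indifferent between T and B.
Country 1's expected payoff from T is 20y + 8(1−y); from B it is 14y + 12(1−y).
Setting these equal: 12y + 8 = 2y + 12, so y = 2/5.
Therefore Country 2 plays R with probability 1 − 2/5 = 3/5.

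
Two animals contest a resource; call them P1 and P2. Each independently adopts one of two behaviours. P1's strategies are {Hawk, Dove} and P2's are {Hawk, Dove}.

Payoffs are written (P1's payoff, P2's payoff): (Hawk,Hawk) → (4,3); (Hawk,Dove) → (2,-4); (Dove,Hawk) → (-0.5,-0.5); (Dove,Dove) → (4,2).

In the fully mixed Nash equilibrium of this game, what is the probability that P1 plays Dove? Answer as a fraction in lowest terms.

Let p be the probability that P1 plays Hawk. In a completely mixed equilibrium, P2 must be indifferent between Hawk and Dove.
P2's expected payoff from Hawk is 3p − 0.5(1−p); from Dove it is −4p + 2(1−p).
Setting these equal: 3.5p − 0.5 = −6p + 2, so p = 5/19.
Therefore P1 plays Dove with probability 1 − 5/19 = 14/19.

14/19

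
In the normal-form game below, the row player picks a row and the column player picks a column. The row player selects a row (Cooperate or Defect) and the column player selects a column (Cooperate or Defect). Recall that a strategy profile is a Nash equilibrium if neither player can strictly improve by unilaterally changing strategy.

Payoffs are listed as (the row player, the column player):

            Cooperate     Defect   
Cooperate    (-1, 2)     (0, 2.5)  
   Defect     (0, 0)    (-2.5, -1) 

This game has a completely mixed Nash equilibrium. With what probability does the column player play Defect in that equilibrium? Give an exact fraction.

Let c be the probability that the column player plays Cooperate. In a completely mixed equilibrium, the row player must be indifferent between Cooperate and Defect.
The row player's expected payoff from Cooperate is −c; from Defect it is −2.5(1−c).
Setting these equal: −c = 2.5c − 2.5, so c = 5/7.
Therefore the column player plays Defect with probability 1 − 5/7 = 2/7.

2/7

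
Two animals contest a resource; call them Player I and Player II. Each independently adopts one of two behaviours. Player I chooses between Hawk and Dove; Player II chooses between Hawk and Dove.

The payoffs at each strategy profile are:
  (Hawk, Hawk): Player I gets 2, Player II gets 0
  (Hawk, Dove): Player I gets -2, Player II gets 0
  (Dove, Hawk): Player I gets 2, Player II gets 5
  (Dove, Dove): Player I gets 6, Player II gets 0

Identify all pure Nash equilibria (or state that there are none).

(Hawk, Hawk): Player I gets 2 ≥ 2 from Dove, and Player II gets 0 ≥ 0 from Dove — Nash equilibrium.
(Hawk, Dove): Player I prefers Dove (6 > -2) — not an equilibrium.
(Dove, Hawk): Player I gets 2 ≥ 2 from Hawk, and Player II gets 5 ≥ 0 from Dove — Nash equilibrium.
(Dove, Dove): Player II prefers Hawk (5 > 0) — not an equilibrium.

(Hawk, Hawk) and (Dove, Hawk)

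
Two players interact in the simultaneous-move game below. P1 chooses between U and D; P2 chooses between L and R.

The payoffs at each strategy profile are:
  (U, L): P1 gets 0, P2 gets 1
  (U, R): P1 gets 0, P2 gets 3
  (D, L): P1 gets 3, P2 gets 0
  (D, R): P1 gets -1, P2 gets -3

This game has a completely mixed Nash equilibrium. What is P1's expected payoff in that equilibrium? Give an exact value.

0

First find q, the probability P2 plays L, from P1's indifference between U and D: 0 = 3q − (1−q), giving q = 1/4.
Since P1 is indifferent in equilibrium, P1's expected payoff equals the payoff from either row against (1/4, 3/4). Using U: 0 = 0.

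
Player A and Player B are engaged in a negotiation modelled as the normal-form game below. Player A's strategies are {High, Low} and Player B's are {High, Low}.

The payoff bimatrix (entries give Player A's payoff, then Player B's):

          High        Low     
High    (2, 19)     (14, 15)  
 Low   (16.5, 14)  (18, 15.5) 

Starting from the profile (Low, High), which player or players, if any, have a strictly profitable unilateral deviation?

Player A at (Low, High) earns 16.5; deviating to High yields 2 — not better.
Player B earns 14; deviating to Low yields 15.5 — a strict improvement.
Only Player B has a strictly profitable deviation.

Player B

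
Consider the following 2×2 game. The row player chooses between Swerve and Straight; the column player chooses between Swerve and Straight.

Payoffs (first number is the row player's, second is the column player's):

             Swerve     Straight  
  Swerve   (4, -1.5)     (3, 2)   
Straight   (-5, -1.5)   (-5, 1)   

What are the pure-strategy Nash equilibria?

(Swerve, Swerve): the column player prefers Straight (2 > -1.5) — not an equilibrium.
(Swerve, Straight): the row player gets 3 ≥ -5 from Straight, and the column player gets 2 ≥ -1.5 from Swerve — Nash equilibrium.
(Straight, Swerve): the row player prefers Swerve (4 > -5); the column player prefers Straight (1 > -1.5) — not an equilibrium.
(Straight, Straight): the row player prefers Swerve (3 > -5) — not an equilibrium.

(Swerve, Straight)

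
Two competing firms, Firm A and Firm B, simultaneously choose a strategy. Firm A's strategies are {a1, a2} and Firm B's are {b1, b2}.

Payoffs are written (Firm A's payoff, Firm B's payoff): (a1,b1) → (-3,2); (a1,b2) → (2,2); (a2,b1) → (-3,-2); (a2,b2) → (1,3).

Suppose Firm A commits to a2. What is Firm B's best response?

b2

Against a2, Firm B earns -2 from b1 and 3 from b2.
So b2 is the best response.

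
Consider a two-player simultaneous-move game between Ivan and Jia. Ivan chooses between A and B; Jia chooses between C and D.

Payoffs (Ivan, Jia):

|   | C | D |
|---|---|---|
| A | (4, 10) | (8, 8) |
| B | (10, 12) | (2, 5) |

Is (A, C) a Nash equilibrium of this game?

At (A, C), Ivan earns 4; switching to B would give 10, so Ivan would deviate.
Jia earns 10; switching to D would give 8, so Jia has no profitable deviation.
Since at least one player can profitably deviate, this is not a Nash equilibrium.

No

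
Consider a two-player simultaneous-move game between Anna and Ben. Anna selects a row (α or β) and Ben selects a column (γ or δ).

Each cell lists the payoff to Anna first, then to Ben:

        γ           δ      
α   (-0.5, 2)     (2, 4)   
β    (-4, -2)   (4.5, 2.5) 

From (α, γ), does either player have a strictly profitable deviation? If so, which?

Ben

Anna at (α, γ) earns -0.5; deviating to β yields -4 — not better.
Ben earns 2; deviating to δ yields 4 — a strict improvement.
Only Ben has a strictly profitable deviation.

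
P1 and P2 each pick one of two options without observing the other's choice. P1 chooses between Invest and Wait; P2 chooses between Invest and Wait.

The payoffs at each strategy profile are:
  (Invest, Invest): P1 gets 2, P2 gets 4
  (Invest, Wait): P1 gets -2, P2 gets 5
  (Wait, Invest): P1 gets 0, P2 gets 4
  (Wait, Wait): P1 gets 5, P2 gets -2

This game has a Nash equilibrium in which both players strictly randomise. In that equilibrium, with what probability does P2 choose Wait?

Let q be the probability that P2 plays Invest. In a completely mixed equilibrium, P1 must be indifferent between Invest and Wait.
P1's expected payoff from Invest is 2q − 2(1−q); from Wait it is 5(1−q).
Setting these equal: 4q − 2 = −5q + 5, so q = 7/9.
Therefore P2 plays Wait with probability 1 − 7/9 = 2/9.

2/9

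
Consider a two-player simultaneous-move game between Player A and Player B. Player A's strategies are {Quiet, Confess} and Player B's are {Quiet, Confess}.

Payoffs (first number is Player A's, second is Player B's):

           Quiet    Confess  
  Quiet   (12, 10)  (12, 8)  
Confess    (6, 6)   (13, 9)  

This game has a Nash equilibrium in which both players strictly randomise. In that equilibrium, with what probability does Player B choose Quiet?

Let q be the probability that Player B plays Quiet. In a completely mixed equilibrium, Player A must be indifferent between Quiet and Confess.
Player A's expected payoff from Quiet is 12q + 12(1−q); from Confess it is 6q + 13(1−q).
Setting these equal: 12 = −7q + 13, so q = 1/7.

1/7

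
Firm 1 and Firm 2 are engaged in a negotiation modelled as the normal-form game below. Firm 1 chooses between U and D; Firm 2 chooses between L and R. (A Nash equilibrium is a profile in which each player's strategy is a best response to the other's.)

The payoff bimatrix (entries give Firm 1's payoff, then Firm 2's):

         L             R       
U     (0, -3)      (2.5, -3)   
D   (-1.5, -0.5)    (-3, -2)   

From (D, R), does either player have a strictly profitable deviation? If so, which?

Firm 1 at (D, R) earns -3; deviating to U yields 2.5 — a strict improvement.
Firm 2 earns -2; deviating to L yields -0.5 — a strict improvement.
Both Firm 1 and Firm 2 have strictly profitable deviations.

Both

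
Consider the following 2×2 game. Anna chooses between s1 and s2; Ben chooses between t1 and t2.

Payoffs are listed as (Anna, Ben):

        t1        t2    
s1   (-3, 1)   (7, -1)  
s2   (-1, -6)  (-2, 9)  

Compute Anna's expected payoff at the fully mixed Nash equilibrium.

First find y, the probability Ben plays t1, from Anna's indifference between s1 and s2: −3y + 7(1−y) = −y − 2(1−y), giving y = 9/11.
Since Anna is indifferent in equilibrium, Anna's expected payoff equals the payoff from either row against (9/11, 2/11). Using s1: −3(9/11) + 7(2/11) = -13/11.

-13/11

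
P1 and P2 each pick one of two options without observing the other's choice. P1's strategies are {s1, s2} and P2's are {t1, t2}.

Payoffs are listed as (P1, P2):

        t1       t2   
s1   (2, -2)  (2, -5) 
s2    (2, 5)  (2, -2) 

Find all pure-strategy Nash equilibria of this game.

(s1, t1): P1 gets 2 ≥ 2 from s2, and P2 gets -2 ≥ -5 from t2 — Nash equilibrium.
(s1, t2): P2 prefers t1 (-2 > -5) — not an equilibrium.
(s2, t1): P1 gets 2 ≥ 2 from s1, and P2 gets 5 ≥ -2 from t2 — Nash equilibrium.
(s2, t2): P2 prefers t1 (5 > -2) — not an equilibrium.

(s1, t1) and (s2, t1)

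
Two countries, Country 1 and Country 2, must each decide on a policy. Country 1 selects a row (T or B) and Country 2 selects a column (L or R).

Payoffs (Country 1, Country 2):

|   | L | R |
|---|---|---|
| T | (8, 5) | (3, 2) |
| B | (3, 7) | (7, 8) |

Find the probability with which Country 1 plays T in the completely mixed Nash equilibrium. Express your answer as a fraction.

1/4

Let x be the probability that Country 1 plays T. In a completely mixed equilibrium, Country 2 must be indifferent between L and R.
Country 2's expected payoff from L is 5x + 7(1−x); from R it is 2x + 8(1−x).
Setting these equal: −2x + 7 = −6x + 8, so x = 1/4.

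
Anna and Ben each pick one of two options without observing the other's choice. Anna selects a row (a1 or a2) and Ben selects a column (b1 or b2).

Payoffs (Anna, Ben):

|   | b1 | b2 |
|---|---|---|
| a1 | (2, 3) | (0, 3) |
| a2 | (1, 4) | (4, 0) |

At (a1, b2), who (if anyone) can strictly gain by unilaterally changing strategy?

Anna

Anna at (a1, b2) earns 0; deviating to a2 yields 4 — a strict improvement.
Ben earns 3; deviating to b1 yields 3 — not better.
Only Anna has a strictly profitable deviation.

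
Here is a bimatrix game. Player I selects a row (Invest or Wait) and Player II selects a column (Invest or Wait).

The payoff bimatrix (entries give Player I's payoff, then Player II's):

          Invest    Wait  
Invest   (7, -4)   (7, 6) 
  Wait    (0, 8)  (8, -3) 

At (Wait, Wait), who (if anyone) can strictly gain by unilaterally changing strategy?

Player I at (Wait, Wait) earns 8; deviating to Invest yields 7 — not better.
Player II earns -3; deviating to Invest yields 8 — a strict improvement.
Only Player II has a strictly profitable deviation.

Player II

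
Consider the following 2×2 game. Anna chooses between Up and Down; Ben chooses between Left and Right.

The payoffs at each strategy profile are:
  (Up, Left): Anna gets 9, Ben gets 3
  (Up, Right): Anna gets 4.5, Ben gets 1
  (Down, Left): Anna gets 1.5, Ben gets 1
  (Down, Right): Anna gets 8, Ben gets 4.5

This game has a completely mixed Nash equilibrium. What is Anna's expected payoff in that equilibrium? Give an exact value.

261/44

First find q, the probability Ben plays Left, from Anna's indifference between Up and Down: 9q + 4.5(1−q) = 1.5q + 8(1−q), giving q = 7/22.
Since Anna is indifferent in equilibrium, Anna's expected payoff equals the payoff from either row against (7/22, 15/22). Using Up: 9(7/22) + 4.5(15/22) = 261/44.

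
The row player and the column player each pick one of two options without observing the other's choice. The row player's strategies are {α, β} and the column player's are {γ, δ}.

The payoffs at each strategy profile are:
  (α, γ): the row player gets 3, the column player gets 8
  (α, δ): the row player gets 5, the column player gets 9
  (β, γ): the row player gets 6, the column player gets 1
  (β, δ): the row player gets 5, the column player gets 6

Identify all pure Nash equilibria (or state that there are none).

(α, δ) and (β, δ)

(α, γ): the row player prefers β (6 > 3); the column player prefers δ (9 > 8) — not an equilibrium.
(α, δ): the row player gets 5 ≥ 5 from β, and the column player gets 9 ≥ 8 from γ — Nash equilibrium.
(β, γ): the column player prefers δ (6 > 1) — not an equilibrium.
(β, δ): the row player gets 5 ≥ 5 from α, and the column player gets 6 ≥ 1 from γ — Nash equilibrium.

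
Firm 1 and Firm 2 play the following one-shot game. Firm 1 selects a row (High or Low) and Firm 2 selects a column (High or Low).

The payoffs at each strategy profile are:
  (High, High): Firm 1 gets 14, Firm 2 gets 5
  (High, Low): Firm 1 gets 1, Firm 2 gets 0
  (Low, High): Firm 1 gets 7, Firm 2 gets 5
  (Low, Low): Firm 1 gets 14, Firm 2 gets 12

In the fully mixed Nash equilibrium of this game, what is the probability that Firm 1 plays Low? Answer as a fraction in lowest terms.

5/12

Let x be the probability that Firm 1 plays High. In a completely mixed equilibrium, Firm 2 must be indifferent between High and Low.
Firm 2's expected payoff from High is 5x + 5(1−x); from Low it is 12(1−x).
Setting these equal: 5 = −12x + 12, so x = 7/12.
Therefore Firm 1 plays Low with probability 1 − 7/12 = 5/12.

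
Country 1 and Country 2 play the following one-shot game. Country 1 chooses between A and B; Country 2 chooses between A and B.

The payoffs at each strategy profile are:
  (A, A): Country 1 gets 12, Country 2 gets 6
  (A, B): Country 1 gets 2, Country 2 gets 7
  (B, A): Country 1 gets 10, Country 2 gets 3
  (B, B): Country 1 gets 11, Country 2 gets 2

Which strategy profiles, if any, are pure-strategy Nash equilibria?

none

(A, A): Country 2 prefers B (7 > 6) — not an equilibrium.
(A, B): Country 1 prefers B (11 > 2) — not an equilibrium.
(B, A): Country 1 prefers A (12 > 10) — not an equilibrium.
(B, B): Country 2 prefers A (3 > 2) — not an equilibrium.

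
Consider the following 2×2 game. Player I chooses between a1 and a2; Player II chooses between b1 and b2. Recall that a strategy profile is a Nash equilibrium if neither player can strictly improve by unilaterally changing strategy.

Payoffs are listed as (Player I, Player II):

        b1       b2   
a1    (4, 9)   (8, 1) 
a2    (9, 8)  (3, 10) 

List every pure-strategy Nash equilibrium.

none

(a1, b1): Player I prefers a2 (9 > 4) — not an equilibrium.
(a1, b2): Player II prefers b1 (9 > 1) — not an equilibrium.
(a2, b1): Player II prefers b2 (10 > 8) — not an equilibrium.
(a2, b2): Player I prefers a1 (8 > 3) — not an equilibrium.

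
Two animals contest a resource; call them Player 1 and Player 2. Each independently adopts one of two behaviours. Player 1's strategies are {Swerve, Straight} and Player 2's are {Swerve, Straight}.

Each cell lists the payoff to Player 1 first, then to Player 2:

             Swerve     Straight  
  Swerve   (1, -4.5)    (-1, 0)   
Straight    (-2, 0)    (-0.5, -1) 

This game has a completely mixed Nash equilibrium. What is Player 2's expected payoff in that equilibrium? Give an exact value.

-9/11

First find x, the probability Player 1 plays Swerve, from Player 2's indifference between Swerve and Straight: −4.5x = −(1−x), giving x = 2/11.
Since Player 2 is indifferent in equilibrium, Player 2's expected payoff equals the payoff from either column against (2/11, 9/11). Using Swerve: −4.5(2/11) = -9/11.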